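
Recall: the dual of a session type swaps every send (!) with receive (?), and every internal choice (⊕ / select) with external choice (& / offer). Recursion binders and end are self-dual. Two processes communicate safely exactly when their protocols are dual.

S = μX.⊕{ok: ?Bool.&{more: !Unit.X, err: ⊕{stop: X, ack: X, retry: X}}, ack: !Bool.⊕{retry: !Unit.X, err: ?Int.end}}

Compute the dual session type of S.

μX → μX  (μ self-dual)
  ⊕{ok,ack} → &{ok,ack}  (internal→external)
    • ok:
      ?Bool → !Bool
        &{more,err} → ⊕{more,err}  (&→⊕)
          • more:
            !Unit → ?Unit
              X ↦ X
          • err:
            ⊕{stop,ack,retry} → &{stop,ack,retry}  (internal→external)
              • stop:
                X ↦ X
              • ack:
                X ↦ X
              • retry:
                X ↦ X
    • ack:
      !Bool → ?Bool
        ⊕{retry,err} → &{retry,err}  (internal→external)
          • retry:
            !Unit → ?Unit
              X ↦ X
          • err:
            ?Int → !Int
              end ↦ end

μX.&{ok: !Bool.⊕{more: ?Unit.X, err: &{stop: X, ack: X, retry: X}}, ack: ?Bool.&{retry: ?Unit.X, err: !Int.end}}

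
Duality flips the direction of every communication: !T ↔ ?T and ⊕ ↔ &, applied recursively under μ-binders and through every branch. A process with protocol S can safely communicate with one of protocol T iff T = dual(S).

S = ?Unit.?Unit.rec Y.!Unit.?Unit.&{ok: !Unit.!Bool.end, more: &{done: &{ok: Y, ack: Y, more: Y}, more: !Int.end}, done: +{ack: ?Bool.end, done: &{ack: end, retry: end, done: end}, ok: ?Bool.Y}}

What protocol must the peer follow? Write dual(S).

?Unit → !Unit
  ?Unit → !Unit
    rec Y → rec Y  (rec unchanged)
      !Unit → ?Unit
        ?Unit → !Unit
          &{ok,more,done} → +{ok,more,done}  (offer→select)
            • ok:
              !Unit → ?Unit
                !Bool → ?Bool
                  end ↦ end
            • more:
              &{done,more} → +{done,more}  (offer→select)
                • done:
                  &{ok,ack,more} → +{ok,ack,more}  (offer→select)
                    • ok:
                      Y ↦ Y
                    • ack:
                      Y ↦ Y
                    • more:
                      Y ↦ Y
                • more:
                  !Int → ?Int
                    end ↦ end
            • done:
              +{ack,done,ok} → &{ack,done,ok}  (select→offer)
                • ack:
                  ?Bool → !Bool
                    end ↦ end
                • done:
                  &{ack,retry,done} → +{ack,retry,done}  (offer→select)
                    • ack:
                      end ↦ end
                    • retry:
                      end ↦ end
                    • done:
                      end ↦ end
                • ok:
                  ?Bool → !Bool
                    Y ↦ Y

!Unit.!Unit.rec Y.?Unit.!Unit.+{ok: ?Unit.?Bool.end, more: +{done: +{ok: Y, ack: Y, more: Y}, more: ?Int.end}, done: &{ack: !Bool.end, done: +{ack: end, retry: end, done: end}, ok: !Bool.Y}}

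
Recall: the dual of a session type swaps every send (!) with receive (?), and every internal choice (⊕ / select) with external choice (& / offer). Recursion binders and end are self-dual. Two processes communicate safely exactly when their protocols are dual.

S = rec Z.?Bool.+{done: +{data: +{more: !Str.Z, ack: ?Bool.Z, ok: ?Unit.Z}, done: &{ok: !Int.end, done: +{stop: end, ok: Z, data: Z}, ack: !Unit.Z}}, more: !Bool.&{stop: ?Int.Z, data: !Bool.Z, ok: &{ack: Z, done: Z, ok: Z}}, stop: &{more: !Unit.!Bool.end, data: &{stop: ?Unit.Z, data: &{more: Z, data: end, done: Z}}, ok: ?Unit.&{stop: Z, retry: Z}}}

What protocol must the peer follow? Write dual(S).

rec Z.!Bool.&{done: &{data: &{more: ?Str.Z, ack: !Bool.Z, ok: !Unit.Z}, done: +{ok: ?Int.end, done: &{stop: end, ok: Z, data: Z}, ack: ?Unit.Z}}, more: ?Bool.+{stop: !Int.Z, data: ?Bool.Z, ok: +{ack: Z, done: Z, ok: Z}}, stop: +{more: ?Unit.?Bool.end, data: +{stop: !Unit.Z, data: +{more: Z, data: end, done: Z}}, ok: !Unit.+{stop: Z, retry: Z}}}

rec Z → rec Z  (μ self-dual)
  ?Bool → !Bool
    +{done,more,stop} → &{done,more,stop}  (select→offer)
      case done:
        +{data,done} → &{data,done}  (select→offer)
          case data:
            +{more,ack,ok} → &{more,ack,ok}  (select→offer)
              case more:
                !Str → ?Str
                  Z self-dual
              case ack:
                ?Bool → !Bool
                  Z self-dual
              case ok:
                ?Unit → !Unit
                  Z self-dual
          case done:
            &{ok,done,ack} → +{ok,done,ack}  (offer→select)
              case ok:
                !Int → ?Int
                  end self-dual
              case done:
                +{stop,ok,data} → &{stop,ok,data}  (select→offer)
                  case stop:
                    end self-dual
                  case ok:
                    Z self-dual
                  case data:
                    Z self-dual
              case ack:
                !Unit → ?Unit
                  Z self-dual
      case more:
        !Bool → ?Bool
          &{stop,data,ok} → +{stop,data,ok}  (offer→select)
            case stop:
              ?Int → !Int
                Z self-dual
            case data:
              !Bool → ?Bool
                Z self-dual
            case ok:
              &{ack,done,ok} → +{ack,done,ok}  (offer→select)
                case ack:
                  Z self-dual
                case done:
                  Z self-dual
                case ok:
                  Z self-dual
      case stop:
        &{more,data,ok} → +{more,data,ok}  (offer→select)
          case more:
            !Unit → ?Unit
              !Bool → ?Bool
                end self-dual
          case data:
            &{stop,data} → +{stop,data}  (offer→select)
              case stop:
                ?Unit → !Unit
                  Z self-dual
              case data:
                &{more,data,done} → +{more,data,done}  (offer→select)
                  case more:
                    Z self-dual
                  case data:
                    end self-dual
                  case done:
                    Z self-dual
          case ok:
            ?Unit → !Unit
              &{stop,retry} → +{stop,retry}  (offer→select)
                case stop:
                  Z self-dual
                case retry:
                  Z self-dual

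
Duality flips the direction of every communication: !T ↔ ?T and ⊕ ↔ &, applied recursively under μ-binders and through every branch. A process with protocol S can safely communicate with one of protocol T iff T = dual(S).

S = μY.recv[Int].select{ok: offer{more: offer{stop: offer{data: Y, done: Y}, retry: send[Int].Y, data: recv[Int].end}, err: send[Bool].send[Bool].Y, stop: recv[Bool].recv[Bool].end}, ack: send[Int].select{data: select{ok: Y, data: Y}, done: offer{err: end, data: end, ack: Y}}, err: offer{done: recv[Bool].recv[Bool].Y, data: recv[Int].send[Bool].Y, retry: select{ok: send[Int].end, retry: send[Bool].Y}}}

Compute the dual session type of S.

μY.send[Int].offer{ok: select{more: select{stop: select{data: Y, done: Y}, retry: recv[Int].Y, data: send[Int].end}, err: recv[Bool].recv[Bool].Y, stop: send[Bool].send[Bool].end}, ack: recv[Int].offer{data: offer{ok: Y, data: Y}, done: select{err: end, data: end, ack: Y}}, err: select{done: send[Bool].send[Bool].Y, data: send[Int].recv[Bool].Y, retry: offer{ok: recv[Int].end, retry: recv[Bool].Y}}}

μY ↦ μY  (binder kept)
  recv[Int] ↦ send[Int]
    select{ok,ack,err} ↦ offer{ok,ack,err}  (⊕→&)
      [ok]
        offer{more,err,stop} ↦ select{more,err,stop}  (external→internal)
          [more]
            offer{stop,retry,data} ↦ select{stop,retry,data}  (external→internal)
              [stop]
                offer{data,done} ↦ select{data,done}  (external→internal)
                  [data]
                    dual(Y) = Y
                  [done]
                    dual(Y) = Y
              [retry]
                send[Int] ↦ recv[Int]
                  dual(Y) = Y
              [data]
                recv[Int] ↦ send[Int]
                  dual(end) = end
          [err]
            send[Bool] ↦ recv[Bool]
              send[Bool] ↦ recv[Bool]
                dual(Y) = Y
          [stop]
            recv[Bool] ↦ send[Bool]
              recv[Bool] ↦ send[Bool]
                dual(end) = end
      [ack]
        send[Int] ↦ recv[Int]
          select{data,done} ↦ offer{data,done}  (⊕→&)
            [data]
              select{ok,data} ↦ offer{ok,data}  (⊕→&)
                [ok]
                  dual(Y) = Y
                [data]
                  dual(Y) = Y
            [done]
              offer{err,data,ack} ↦ select{err,data,ack}  (external→internal)
                [err]
                  dual(end) = end
                [data]
                  dual(end) = end
                [ack]
                  dual(Y) = Y
      [err]
        offer{done,data,retry} ↦ select{done,data,retry}  (external→internal)
          [done]
            recv[Bool] ↦ send[Bool]
              recv[Bool] ↦ send[Bool]
                dual(Y) = Y
          [data]
            recv[Int] ↦ send[Int]
              send[Bool] ↦ recv[Bool]
                dual(Y) = Y
          [retry]
            select{ok,retry} ↦ offer{ok,retry}  (⊕→&)
              [ok]
                send[Int] ↦ recv[Int]
                  dual(end) = end
              [retry]
                send[Bool] ↦ recv[Bool]
                  dual(Y) = Y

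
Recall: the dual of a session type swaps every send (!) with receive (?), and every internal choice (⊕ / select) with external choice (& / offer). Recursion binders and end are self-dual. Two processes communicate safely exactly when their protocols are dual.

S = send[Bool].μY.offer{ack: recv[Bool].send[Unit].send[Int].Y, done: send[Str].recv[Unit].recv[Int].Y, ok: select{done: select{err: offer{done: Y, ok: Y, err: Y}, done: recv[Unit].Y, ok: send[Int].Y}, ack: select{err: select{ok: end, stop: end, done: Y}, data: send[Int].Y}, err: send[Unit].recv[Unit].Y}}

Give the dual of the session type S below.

recv[Bool].μY.select{ack: send[Bool].recv[Unit].recv[Int].Y, done: recv[Str].send[Unit].send[Int].Y, ok: offer{done: offer{err: select{done: Y, ok: Y, err: Y}, done: send[Unit].Y, ok: recv[Int].Y}, ack: offer{err: offer{ok: end, stop: end, done: Y}, data: recv[Int].Y}, err: recv[Unit].send[Unit].Y}}

send[Bool] ↦ recv[Bool]
  μY ↦ μY  (rec unchanged)
    offer{ack,done,ok} ↦ select{ack,done,ok}  (offer→select)
      case ack:
        recv[Bool] ↦ send[Bool]
          send[Unit] ↦ recv[Unit]
            send[Int] ↦ recv[Int]
              Y self-dual
      case done:
        send[Str] ↦ recv[Str]
          recv[Unit] ↦ send[Unit]
            recv[Int] ↦ send[Int]
              Y self-dual
      case ok:
        select{done,ack,err} ↦ offer{done,ack,err}  (select→offer)
          case done:
            select{err,done,ok} ↦ offer{err,done,ok}  (select→offer)
              case err:
                offer{done,ok,err} ↦ select{done,ok,err}  (offer→select)
                  case done:
                    Y self-dual
                  case ok:
                    Y self-dual
                  case err:
                    Y self-dual
              case done:
                recv[Unit] ↦ send[Unit]
                  Y self-dual
              case ok:
                send[Int] ↦ recv[Int]
                  Y self-dual
          case ack:
            select{err,data} ↦ offer{err,data}  (select→offer)
              case err:
                select{ok,stop,done} ↦ offer{ok,stop,done}  (select→offer)
                  case ok:
                    end self-dual
                  case stop:
                    end self-dual
                  case done:
                    Y self-dual
              case data:
                send[Int] ↦ recv[Int]
                  Y self-dual
          case err:
            send[Unit] ↦ recv[Unit]
              recv[Unit] ↦ send[Unit]
                Y self-dual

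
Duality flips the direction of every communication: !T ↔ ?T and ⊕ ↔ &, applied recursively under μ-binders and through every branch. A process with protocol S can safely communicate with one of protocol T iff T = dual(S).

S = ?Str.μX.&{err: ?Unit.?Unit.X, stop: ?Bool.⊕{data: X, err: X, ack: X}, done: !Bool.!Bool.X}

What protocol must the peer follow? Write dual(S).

?Str ↦ !Str
  μX ↦ μX  (μ self-dual)
    &{err,stop,done} ↦ ⊕{err,stop,done}  (offer→select)
      [err]
        ?Unit ↦ !Unit
          ?Unit ↦ !Unit
            X ↦ X
      [stop]
        ?Bool ↦ !Bool
          ⊕{data,err,ack} ↦ &{data,err,ack}  (⊕→&)
            [data]
              X ↦ X
            [err]
              X ↦ X
            [ack]
              X ↦ X
      [done]
        !Bool ↦ ?Bool
          !Bool ↦ ?Bool
            X ↦ X

!Str.μX.⊕{err: !Unit.!Unit.X, stop: !Bool.&{data: X, err: X, ack: X}, done: ?Bool.?Bool.X}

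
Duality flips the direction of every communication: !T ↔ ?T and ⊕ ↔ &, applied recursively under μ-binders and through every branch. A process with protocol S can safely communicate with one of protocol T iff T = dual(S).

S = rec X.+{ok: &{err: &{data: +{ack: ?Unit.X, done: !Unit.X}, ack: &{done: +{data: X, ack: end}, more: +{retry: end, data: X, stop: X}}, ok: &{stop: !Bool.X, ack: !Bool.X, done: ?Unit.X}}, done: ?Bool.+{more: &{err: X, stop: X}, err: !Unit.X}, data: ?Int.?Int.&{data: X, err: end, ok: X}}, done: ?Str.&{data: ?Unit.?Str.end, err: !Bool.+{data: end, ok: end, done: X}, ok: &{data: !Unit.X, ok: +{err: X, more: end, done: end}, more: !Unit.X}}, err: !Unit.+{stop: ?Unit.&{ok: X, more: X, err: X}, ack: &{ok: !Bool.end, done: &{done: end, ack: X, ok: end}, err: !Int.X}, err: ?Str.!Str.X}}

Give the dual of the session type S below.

rec X ↦ rec X  (rec unchanged)
  +{ok,done,err} ↦ &{ok,done,err}  (select→offer)
    case ok:
      &{err,done,data} ↦ +{err,done,data}  (offer→select)
        case err:
          &{data,ack,ok} ↦ +{data,ack,ok}  (offer→select)
            case data:
              +{ack,done} ↦ &{ack,done}  (select→offer)
                case ack:
                  ?Unit ↦ !Unit
                    X self-dual
                case done:
                  !Unit ↦ ?Unit
                    X self-dual
            case ack:
              &{done,more} ↦ +{done,more}  (offer→select)
                case done:
                  +{data,ack} ↦ &{data,ack}  (select→offer)
                    case data:
                      X self-dual
                    case ack:
                      end self-dual
                case more:
                  +{retry,data,stop} ↦ &{retry,data,stop}  (select→offer)
                    case retry:
                      end self-dual
                    case data:
                      X self-dual
                    case stop:
                      X self-dual
            case ok:
              &{stop,ack,done} ↦ +{stop,ack,done}  (offer→select)
                case stop:
                  !Bool ↦ ?Bool
                    X self-dual
                case ack:
                  !Bool ↦ ?Bool
                    X self-dual
                case done:
                  ?Unit ↦ !Unit
                    X self-dual
        case done:
          ?Bool ↦ !Bool
            +{more,err} ↦ &{more,err}  (select→offer)
              case more:
                &{err,stop} ↦ +{err,stop}  (offer→select)
                  case err:
                    X self-dual
                  case stop:
                    X self-dual
              case err:
                !Unit ↦ ?Unit
                  X self-dual
        case data:
          ?Int ↦ !Int
            ?Int ↦ !Int
              &{data,err,ok} ↦ +{data,err,ok}  (offer→select)
                case data:
                  X self-dual
                case err:
                  end self-dual
                case ok:
                  X self-dual
    case done:
      ?Str ↦ !Str
        &{data,err,ok} ↦ +{data,err,ok}  (offer→select)
          case data:
            ?Unit ↦ !Unit
              ?Str ↦ !Str
                end self-dual
          case err:
            !Bool ↦ ?Bool
              +{data,ok,done} ↦ &{data,ok,done}  (select→offer)
                case data:
                  end self-dual
                case ok:
                  end self-dual
                case done:
                  X self-dual
          case ok:
            &{data,ok,more} ↦ +{data,ok,more}  (offer→select)
              case data:
                !Unit ↦ ?Unit
                  X self-dual
              case ok:
                +{err,more,done} ↦ &{err,more,done}  (select→offer)
                  case err:
                    X self-dual
                  case more:
                    end self-dual
                  case done:
                    end self-dual
              case more:
                !Unit ↦ ?Unit
                  X self-dual
    case err:
      !Unit ↦ ?Unit
        +{stop,ack,err} ↦ &{stop,ack,err}  (select→offer)
          case stop:
            ?Unit ↦ !Unit
              &{ok,more,err} ↦ +{ok,more,err}  (offer→select)
                case ok:
                  X self-dual
                case more:
                  X self-dual
                case err:
                  X self-dual
          case ack:
            &{ok,done,err} ↦ +{ok,done,err}  (offer→select)
              case ok:
                !Bool ↦ ?Bool
                  end self-dual
              case done:
                &{done,ack,ok} ↦ +{done,ack,ok}  (offer→select)
                  case done:
                    end self-dual
                  case ack:
                    X self-dual
                  case ok:
                    end self-dual
              case err:
                !Int ↦ ?Int
                  X self-dual
          case err:
            ?Str ↦ !Str
              !Str ↦ ?Str
                X self-dual

rec X.&{ok: +{err: +{data: &{ack: !Unit.X, done: ?Unit.X}, ack: +{done: &{data: X, ack: end}, more: &{retry: end, data: X, stop: X}}, ok: +{stop: ?Bool.X, ack: ?Bool.X, done: !Unit.X}}, done: !Bool.&{more: +{err: X, stop: X}, err: ?Unit.X}, data: !Int.!Int.+{data: X, err: end, ok: X}}, done: !Str.+{data: !Unit.!Str.end, err: ?Bool.&{data: end, ok: end, done: X}, ok: +{data: ?Unit.X, ok: &{err: X, more: end, done: end}, more: ?Unit.X}}, err: ?Unit.&{stop: !Unit.+{ok: X, more: X, err: X}, ack: +{ok: ?Bool.end, done: +{done: end, ack: X, ok: end}, err: ?Int.X}, err: !Str.?Str.X}}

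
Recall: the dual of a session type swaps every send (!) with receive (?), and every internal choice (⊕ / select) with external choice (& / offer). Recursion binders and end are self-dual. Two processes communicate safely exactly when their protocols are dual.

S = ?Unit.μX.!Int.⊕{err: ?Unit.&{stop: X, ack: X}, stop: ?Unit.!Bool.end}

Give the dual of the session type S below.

?Unit = !Unit
  μX = μX  (μ self-dual)
    !Int = ?Int
      ⊕{err,stop} = &{err,stop}  (⊕→&)
        case err:
          ?Unit = !Unit
            &{stop,ack} = ⊕{stop,ack}  (offer→select)
              case stop:
                X ↦ X
              case ack:
                X ↦ X
        case stop:
          ?Unit = !Unit
            !Bool = ?Bool
              end ↦ end

!Unit.μX.?Int.&{err: !Unit.⊕{stop: X, ack: X}, stop: !Unit.?Bool.end}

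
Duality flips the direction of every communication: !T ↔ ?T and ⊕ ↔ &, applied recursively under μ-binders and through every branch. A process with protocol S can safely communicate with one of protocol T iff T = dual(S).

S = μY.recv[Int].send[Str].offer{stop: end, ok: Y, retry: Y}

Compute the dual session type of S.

μY.send[Int].recv[Str].select{stop: end, ok: Y, retry: Y}

μY → μY  (rec unchanged)
  recv[Int] → send[Int]
    send[Str] → recv[Str]
      offer{stop,ok,retry} → select{stop,ok,retry}  (offer→select)
        [stop]
          dual(end) = end
        [ok]
          dual(Y) = Y
        [retry]
          dual(Y) = Y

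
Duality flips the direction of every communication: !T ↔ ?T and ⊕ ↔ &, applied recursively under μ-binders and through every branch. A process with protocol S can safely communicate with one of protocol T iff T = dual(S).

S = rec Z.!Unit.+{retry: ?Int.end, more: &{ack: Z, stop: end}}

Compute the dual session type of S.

rec Z → rec Z  (rec unchanged)
  !Unit → ?Unit
    +{retry,more} → &{retry,more}  (select→offer)
      • retry:
        ?Int → !Int
          end self-dual
      • more:
        &{ack,stop} → +{ack,stop}  (external→internal)
          • ack:
            Z self-dual
          • stop:
            end self-dual

rec Z.?Unit.&{retry: !Int.end, more: +{ack: Z, stop: end}}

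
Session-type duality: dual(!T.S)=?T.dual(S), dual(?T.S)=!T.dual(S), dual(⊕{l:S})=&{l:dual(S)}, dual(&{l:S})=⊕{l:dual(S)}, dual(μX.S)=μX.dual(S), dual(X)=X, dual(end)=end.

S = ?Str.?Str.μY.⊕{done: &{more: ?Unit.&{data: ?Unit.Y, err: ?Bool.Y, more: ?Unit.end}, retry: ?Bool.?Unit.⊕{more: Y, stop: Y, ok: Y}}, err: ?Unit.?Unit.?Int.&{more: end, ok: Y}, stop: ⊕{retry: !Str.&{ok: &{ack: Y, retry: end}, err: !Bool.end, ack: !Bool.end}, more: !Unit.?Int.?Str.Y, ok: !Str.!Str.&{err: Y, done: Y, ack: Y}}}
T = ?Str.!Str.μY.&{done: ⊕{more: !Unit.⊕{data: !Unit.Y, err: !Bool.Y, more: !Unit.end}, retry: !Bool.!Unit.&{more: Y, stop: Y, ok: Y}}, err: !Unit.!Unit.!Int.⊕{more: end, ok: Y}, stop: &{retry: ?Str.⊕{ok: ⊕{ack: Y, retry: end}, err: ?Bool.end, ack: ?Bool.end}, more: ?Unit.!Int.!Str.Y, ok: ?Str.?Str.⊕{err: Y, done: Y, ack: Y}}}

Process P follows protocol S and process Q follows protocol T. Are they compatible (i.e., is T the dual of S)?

NO

?Str ‖ ?Str  ✗ same direction on both sides — not dual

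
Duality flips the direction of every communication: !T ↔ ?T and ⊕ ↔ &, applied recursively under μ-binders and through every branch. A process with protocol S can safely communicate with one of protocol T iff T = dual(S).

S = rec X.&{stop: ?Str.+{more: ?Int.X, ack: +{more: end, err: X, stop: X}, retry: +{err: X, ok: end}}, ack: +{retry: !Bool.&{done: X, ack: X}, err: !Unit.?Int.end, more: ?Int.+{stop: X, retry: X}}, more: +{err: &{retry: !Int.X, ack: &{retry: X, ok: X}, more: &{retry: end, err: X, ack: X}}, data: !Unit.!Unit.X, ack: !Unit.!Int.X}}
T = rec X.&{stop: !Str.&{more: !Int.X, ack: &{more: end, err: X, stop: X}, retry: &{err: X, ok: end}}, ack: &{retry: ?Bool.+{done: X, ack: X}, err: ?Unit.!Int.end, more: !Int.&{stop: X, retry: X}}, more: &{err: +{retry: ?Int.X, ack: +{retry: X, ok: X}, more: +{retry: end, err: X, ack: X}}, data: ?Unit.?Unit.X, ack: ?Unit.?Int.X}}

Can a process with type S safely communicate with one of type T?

rec X vs rec X  ok (rec unchanged)
  &{stop,ack,more} vs &{stop,ack,more}  ✗ choice polarity not flipped — not dual

NO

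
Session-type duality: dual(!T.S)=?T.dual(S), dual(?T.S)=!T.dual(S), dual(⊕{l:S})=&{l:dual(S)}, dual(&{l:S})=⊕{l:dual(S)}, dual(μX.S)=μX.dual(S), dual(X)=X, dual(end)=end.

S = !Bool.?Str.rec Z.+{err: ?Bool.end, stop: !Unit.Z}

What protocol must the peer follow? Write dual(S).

!Bool ↦ ?Bool
  ?Str ↦ !Str
    rec Z ↦ rec Z  (rec unchanged)
      +{err,stop} ↦ &{err,stop}  (select→offer)
        case err:
          ?Bool ↦ !Bool
            end self-dual
        case stop:
          !Unit ↦ ?Unit
            Z self-dual

?Bool.!Str.rec Z.&{err: !Bool.end, stop: ?Unit.Z}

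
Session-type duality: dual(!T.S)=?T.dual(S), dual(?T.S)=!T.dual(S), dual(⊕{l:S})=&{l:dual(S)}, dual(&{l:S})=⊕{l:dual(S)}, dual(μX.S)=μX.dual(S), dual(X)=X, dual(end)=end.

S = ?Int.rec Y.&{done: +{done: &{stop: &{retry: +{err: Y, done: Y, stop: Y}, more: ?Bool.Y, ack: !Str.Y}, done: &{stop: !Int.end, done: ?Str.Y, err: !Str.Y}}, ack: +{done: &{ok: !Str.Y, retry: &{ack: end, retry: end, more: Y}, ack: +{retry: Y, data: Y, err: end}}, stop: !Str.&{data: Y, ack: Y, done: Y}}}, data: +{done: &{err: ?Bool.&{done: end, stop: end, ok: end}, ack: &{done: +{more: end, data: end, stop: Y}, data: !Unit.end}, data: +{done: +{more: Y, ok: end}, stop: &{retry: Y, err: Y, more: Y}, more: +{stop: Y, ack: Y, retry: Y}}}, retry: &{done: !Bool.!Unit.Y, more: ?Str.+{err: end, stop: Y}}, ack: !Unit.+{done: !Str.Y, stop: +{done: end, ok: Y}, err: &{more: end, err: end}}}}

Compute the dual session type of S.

!Int.rec Y.+{done: &{done: +{stop: +{retry: &{err: Y, done: Y, stop: Y}, more: !Bool.Y, ack: ?Str.Y}, done: +{stop: ?Int.end, done: !Str.Y, err: ?Str.Y}}, ack: &{done: +{ok: ?Str.Y, retry: +{ack: end, retry: end, more: Y}, ack: &{retry: Y, data: Y, err: end}}, stop: ?Str.+{data: Y, ack: Y, done: Y}}}, data: &{done: +{err: !Bool.+{done: end, stop: end, ok: end}, ack: +{done: &{more: end, data: end, stop: Y}, data: ?Unit.end}, data: &{done: &{more: Y, ok: end}, stop: +{retry: Y, err: Y, more: Y}, more: &{stop: Y, ack: Y, retry: Y}}}, retry: +{done: ?Bool.?Unit.Y, more: !Str.&{err: end, stop: Y}}, ack: ?Unit.&{done: ?Str.Y, stop: &{done: end, ok: Y}, err: +{more: end, err: end}}}}

?Int → !Int
  rec Y → rec Y  (binder kept)
    &{done,data} → +{done,data}  (external→internal)
      [done]
        +{done,ack} → &{done,ack}  (select→offer)
          [done]
            &{stop,done} → +{stop,done}  (external→internal)
              [stop]
                &{retry,more,ack} → +{retry,more,ack}  (external→internal)
                  [retry]
                    +{err,done,stop} → &{err,done,stop}  (select→offer)
                      [err]
                        Y ↦ Y
                      [done]
                        Y ↦ Y
                      [stop]
                        Y ↦ Y
                  [more]
                    ?Bool → !Bool
                      Y ↦ Y
                  [ack]
                    !Str → ?Str
                      Y ↦ Y
              [done]
                &{stop,done,err} → +{stop,done,err}  (external→internal)
                  [stop]
                    !Int → ?Int
                      end ↦ end
                  [done]
                    ?Str → !Str
                      Y ↦ Y
                  [err]
                    !Str → ?Str
                      Y ↦ Y
          [ack]
            +{done,stop} → &{done,stop}  (select→offer)
              [done]
                &{ok,retry,ack} → +{ok,retry,ack}  (external→internal)
                  [ok]
                    !Str → ?Str
                      Y ↦ Y
                  [retry]
                    &{ack,retry,more} → +{ack,retry,more}  (external→internal)
                      [ack]
                        end ↦ end
                      [retry]
                        end ↦ end
                      [more]
                        Y ↦ Y
                  [ack]
                    +{retry,data,err} → &{retry,data,err}  (select→offer)
                      [retry]
                        Y ↦ Y
                      [data]
                        Y ↦ Y
                      [err]
                        end ↦ end
              [stop]
                !Str → ?Str
                  &{data,ack,done} → +{data,ack,done}  (external→internal)
                    [data]
                      Y ↦ Y
                    [ack]
                      Y ↦ Y
                    [done]
                      Y ↦ Y
      [data]
        +{done,retry,ack} → &{done,retry,ack}  (select→offer)
          [done]
            &{err,ack,data} → +{err,ack,data}  (external→internal)
              [err]
                ?Bool → !Bool
                  &{done,stop,ok} → +{done,stop,ok}  (external→internal)
                    [done]
                      end ↦ end
                    [stop]
                      end ↦ end
                    [ok]
                      end ↦ end
              [ack]
                &{done,data} → +{done,data}  (external→internal)
                  [done]
                    +{more,data,stop} → &{more,data,stop}  (select→offer)
                      [more]
                        end ↦ end
                      [data]
                        end ↦ end
                      [stop]
                        Y ↦ Y
                  [data]
                    !Unit → ?Unit
                      end ↦ end
              [data]
                +{done,stop,more} → &{done,stop,more}  (select→offer)
                  [done]
                    +{more,ok} → &{more,ok}  (select→offer)
                      [more]
                        Y ↦ Y
                      [ok]
                        end ↦ end
                  [stop]
                    &{retry,err,more} → +{retry,err,more}  (external→internal)
                      [retry]
                        Y ↦ Y
                      [err]
                        Y ↦ Y
                      [more]
                        Y ↦ Y
                  [more]
                    +{stop,ack,retry} → &{stop,ack,retry}  (select→offer)
                      [stop]
                        Y ↦ Y
                      [ack]
                        Y ↦ Y
                      [retry]
                        Y ↦ Y
          [retry]
            &{done,more} → +{done,more}  (external→internal)
              [done]
                !Bool → ?Bool
                  !Unit → ?Unit
                    Y ↦ Y
              [more]
                ?Str → !Str
                  +{err,stop} → &{err,stop}  (select→offer)
                    [err]
                      end ↦ end
                    [stop]
                      Y ↦ Y
          [ack]
            !Unit → ?Unit
              +{done,stop,err} → &{done,stop,err}  (select→offer)
                [done]
                  !Str → ?Str
                    Y ↦ Y
                [stop]
                  +{done,ok} → &{done,ok}  (select→offer)
                    [done]
                      end ↦ end
                    [ok]
                      Y ↦ Y
                [err]
                  &{more,err} → +{more,err}  (external→internal)
                    [more]
                      end ↦ end
                    [err]
                      end ↦ end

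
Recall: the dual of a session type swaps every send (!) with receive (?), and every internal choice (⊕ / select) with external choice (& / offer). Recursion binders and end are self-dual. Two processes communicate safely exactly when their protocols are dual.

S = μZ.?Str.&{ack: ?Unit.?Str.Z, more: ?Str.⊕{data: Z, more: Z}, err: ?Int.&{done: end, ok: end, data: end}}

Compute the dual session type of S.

μZ.!Str.⊕{ack: !Unit.!Str.Z, more: !Str.&{data: Z, more: Z}, err: !Int.⊕{done: end, ok: end, data: end}}

μZ = μZ  (rec unchanged)
  ?Str = !Str
    &{ack,more,err} = ⊕{ack,more,err}  (offer→select)
      case ack:
        ?Unit = !Unit
          ?Str = !Str
            Z ↦ Z
      case more:
        ?Str = !Str
          ⊕{data,more} = &{data,more}  (select→offer)
            case data:
              Z ↦ Z
            case more:
              Z ↦ Z
      case err:
        ?Int = !Int
          &{done,ok,data} = ⊕{done,ok,data}  (offer→select)
            case done:
              end ↦ end
            case ok:
              end ↦ end
            case data:
              end ↦ end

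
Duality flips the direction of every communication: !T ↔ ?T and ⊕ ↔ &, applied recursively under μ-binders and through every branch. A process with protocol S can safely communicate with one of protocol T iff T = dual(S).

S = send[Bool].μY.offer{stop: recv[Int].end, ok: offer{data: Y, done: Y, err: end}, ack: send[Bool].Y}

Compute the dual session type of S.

recv[Bool].μY.select{stop: send[Int].end, ok: select{data: Y, done: Y, err: end}, ack: recv[Bool].Y}

send[Bool] → recv[Bool]
  μY → μY  (binder kept)
    offer{stop,ok,ack} → select{stop,ok,ack}  (external→internal)
      case stop:
        recv[Int] → send[Int]
          end ↦ end
      case ok:
        offer{data,done,err} → select{data,done,err}  (external→internal)
          case data:
            Y ↦ Y
          case done:
            Y ↦ Y
          case err:
            end ↦ end
      case ack:
        send[Bool] → recv[Bool]
          Y ↦ Y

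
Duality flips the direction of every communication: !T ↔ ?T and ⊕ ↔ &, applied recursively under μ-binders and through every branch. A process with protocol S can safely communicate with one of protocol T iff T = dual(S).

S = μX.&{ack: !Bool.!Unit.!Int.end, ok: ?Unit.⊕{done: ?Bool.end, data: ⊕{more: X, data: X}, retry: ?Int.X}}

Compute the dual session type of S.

μX.⊕{ack: ?Bool.?Unit.?Int.end, ok: !Unit.&{done: !Bool.end, data: &{more: X, data: X}, retry: !Int.X}}

μX → μX  (rec unchanged)
  &{ack,ok} → ⊕{ack,ok}  (&→⊕)
    [ack]
      !Bool → ?Bool
        !Unit → ?Unit
          !Int → ?Int
            end self-dual
    [ok]
      ?Unit → !Unit
        ⊕{done,data,retry} → &{done,data,retry}  (internal→external)
          [done]
            ?Bool → !Bool
              end self-dual
          [data]
            ⊕{more,data} → &{more,data}  (internal→external)
              [more]
                X self-dual
              [data]
                X self-dual
          [retry]
            ?Int → !Int
              X self-dual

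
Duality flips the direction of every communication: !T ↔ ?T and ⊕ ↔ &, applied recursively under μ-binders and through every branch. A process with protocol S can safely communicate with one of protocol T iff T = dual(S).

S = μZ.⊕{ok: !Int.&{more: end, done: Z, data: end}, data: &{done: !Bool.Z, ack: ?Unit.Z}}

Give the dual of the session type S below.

μZ.&{ok: ?Int.⊕{more: end, done: Z, data: end}, data: ⊕{done: ?Bool.Z, ack: !Unit.Z}}

μZ ↦ μZ  (binder kept)
  ⊕{ok,data} ↦ &{ok,data}  (internal→external)
    • ok:
      !Int ↦ ?Int
        &{more,done,data} ↦ ⊕{more,done,data}  (&→⊕)
          • more:
            end ↦ end
          • done:
            Z ↦ Z
          • data:
            end ↦ end
    • data:
      &{done,ack} ↦ ⊕{done,ack}  (&→⊕)
        • done:
          !Bool ↦ ?Bool
            Z ↦ Z
        • ack:
          ?Unit ↦ !Unit
            Z ↦ Z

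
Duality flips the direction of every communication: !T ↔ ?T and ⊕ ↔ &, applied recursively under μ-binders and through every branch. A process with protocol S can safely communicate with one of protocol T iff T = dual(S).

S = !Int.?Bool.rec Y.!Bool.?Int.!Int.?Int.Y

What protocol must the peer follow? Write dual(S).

?Int.!Bool.rec Y.?Bool.!Int.?Int.!Int.Y

!Int → ?Int
  ?Bool → !Bool
    rec Y → rec Y  (rec unchanged)
      !Bool → ?Bool
        ?Int → !Int
          !Int → ?Int
            ?Int → !Int
              Y ↦ Y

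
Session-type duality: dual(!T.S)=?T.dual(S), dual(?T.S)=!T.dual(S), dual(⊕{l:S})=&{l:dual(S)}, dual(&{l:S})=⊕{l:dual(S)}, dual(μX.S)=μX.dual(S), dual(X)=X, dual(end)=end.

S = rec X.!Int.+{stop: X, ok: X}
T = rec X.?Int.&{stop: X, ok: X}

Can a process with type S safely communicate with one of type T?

rec X | rec X  ok (binder kept)
  !Int | ?Int  ok
    +{stop,ok} | &{stop,ok}  ok label sets agree
      case stop:
        X | X  ok
      case ok:
        X | X  ok

YES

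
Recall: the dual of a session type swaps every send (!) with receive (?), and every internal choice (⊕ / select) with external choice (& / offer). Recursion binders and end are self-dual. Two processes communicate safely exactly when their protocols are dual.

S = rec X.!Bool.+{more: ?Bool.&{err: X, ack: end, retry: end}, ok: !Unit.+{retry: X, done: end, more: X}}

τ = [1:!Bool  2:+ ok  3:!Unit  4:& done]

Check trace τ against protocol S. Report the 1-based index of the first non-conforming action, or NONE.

@1 !Bool  ✓  residual = +{more: ?Bool.&{err: rec X.…, ack: end, retry: end}, ok: !Unit.+{retry: rec X.…, done: end, more: rec X.…}}
@2 + ok  ✓  residual = !Unit.+{retry: rec X.…, done: end, more: rec X.…}
@3 !Unit  ✓  residual = +{retry: rec X.…, done: end, more: rec X.…}
@4 got & done, protocol expects + retry or + done or + more  ✗

4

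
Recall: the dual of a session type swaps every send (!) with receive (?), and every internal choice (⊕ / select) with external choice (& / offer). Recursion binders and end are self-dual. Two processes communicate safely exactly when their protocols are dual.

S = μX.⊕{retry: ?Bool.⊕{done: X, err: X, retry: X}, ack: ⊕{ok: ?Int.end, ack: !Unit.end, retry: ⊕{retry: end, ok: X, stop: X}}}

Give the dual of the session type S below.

μX = μX  (rec unchanged)
  ⊕{retry,ack} = &{retry,ack}  (select→offer)
    [retry]
      ?Bool = !Bool
        ⊕{done,err,retry} = &{done,err,retry}  (select→offer)
          [done]
            X ↦ X
          [err]
            X ↦ X
          [retry]
            X ↦ X
    [ack]
      ⊕{ok,ack,retry} = &{ok,ack,retry}  (select→offer)
        [ok]
          ?Int = !Int
            end ↦ end
        [ack]
          !Unit = ?Unit
            end ↦ end
        [retry]
          ⊕{retry,ok,stop} = &{retry,ok,stop}  (select→offer)
            [retry]
              end ↦ end
            [ok]
              X ↦ X
            [stop]
              X ↦ X

μX.&{retry: !Bool.&{done: X, err: X, retry: X}, ack: &{ok: !Int.end, ack: ?Unit.end, retry: &{retry: end, ok: X, stop: X}}}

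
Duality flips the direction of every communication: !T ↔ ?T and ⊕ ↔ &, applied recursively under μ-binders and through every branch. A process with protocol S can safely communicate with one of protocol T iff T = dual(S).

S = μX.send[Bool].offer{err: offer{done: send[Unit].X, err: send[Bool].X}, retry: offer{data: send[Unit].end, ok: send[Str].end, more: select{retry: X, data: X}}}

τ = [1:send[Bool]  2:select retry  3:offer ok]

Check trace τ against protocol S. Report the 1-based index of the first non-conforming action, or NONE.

2

step 1: send[Bool]  ✓  state: offer{err: offer{done: send[Unit].μX.…, err: send[Bool].μX.…}, retry: offer{data: send[Unit].end, ok: send[Str].end, more: select{retry: μX.…, data: μX.…}}}
step 2: got select retry, protocol expects offer err or offer retry  ✗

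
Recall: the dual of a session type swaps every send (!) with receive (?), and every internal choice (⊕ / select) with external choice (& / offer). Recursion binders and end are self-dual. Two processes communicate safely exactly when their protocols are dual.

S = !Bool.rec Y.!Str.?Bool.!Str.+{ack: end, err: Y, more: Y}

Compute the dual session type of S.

?Bool.rec Y.?Str.!Bool.?Str.&{ack: end, err: Y, more: Y}

!Bool ↦ ?Bool
  rec Y ↦ rec Y  (μ self-dual)
    !Str ↦ ?Str
      ?Bool ↦ !Bool
        !Str ↦ ?Str
          +{ack,err,more} ↦ &{ack,err,more}  (internal→external)
            [ack]
              dual(end) = end
            [err]
              dual(Y) = Y
            [more]
              dual(Y) = Y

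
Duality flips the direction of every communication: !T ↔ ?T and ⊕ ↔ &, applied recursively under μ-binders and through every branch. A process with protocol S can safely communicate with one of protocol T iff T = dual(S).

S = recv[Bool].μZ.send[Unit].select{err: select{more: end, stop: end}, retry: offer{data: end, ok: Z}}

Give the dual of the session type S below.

send[Bool].μZ.recv[Unit].offer{err: offer{more: end, stop: end}, retry: select{data: end, ok: Z}}

recv[Bool] = send[Bool]
  μZ = μZ  (rec unchanged)
    send[Unit] = recv[Unit]
      select{err,retry} = offer{err,retry}  (internal→external)
        [err]
          select{more,stop} = offer{more,stop}  (internal→external)
            [more]
              end self-dual
            [stop]
              end self-dual
        [retry]
          offer{data,ok} = select{data,ok}  (offer→select)
            [data]
              end self-dual
            [ok]
              Z self-dual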